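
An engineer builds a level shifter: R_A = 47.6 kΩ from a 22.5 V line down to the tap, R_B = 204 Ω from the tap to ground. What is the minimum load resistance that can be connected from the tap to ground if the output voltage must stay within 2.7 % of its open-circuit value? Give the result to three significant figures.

Output resistance R_th = R_A‖R_B = (47600 × 204)/47800 = 203.1 Ω.
The fractional drop is R_th/(R_th + R_L); requiring this ≤ 0.0270 gives R_L ≥ R_th(1/0.0270 − 1) = 203.1 × 36.04 = 7.32 kΩ.

R_L(min) ≈ 7.32 kΩ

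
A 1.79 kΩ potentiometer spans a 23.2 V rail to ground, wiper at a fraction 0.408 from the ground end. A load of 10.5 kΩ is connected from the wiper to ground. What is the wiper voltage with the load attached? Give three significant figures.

The wiper splits the pot into (1−α)R = 1060 Ω above and αR = 730.3 Ω below.
Lower section ‖ load = 682.8 Ω.
V_wiper = 23.2 × 682.8/(1060 + 682.8) = 9.09 V.

V ≈ 9.09 V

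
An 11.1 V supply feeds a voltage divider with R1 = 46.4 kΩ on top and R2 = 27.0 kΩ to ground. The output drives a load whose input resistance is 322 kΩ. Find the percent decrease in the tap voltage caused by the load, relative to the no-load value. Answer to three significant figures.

The divider's output (Thévenin) resistance is R1‖R2 = 17.07 kΩ.
Fractional drop under load = R_th/(R_th + R_L) = 17.07 / (17.07 + 322) = 0.05034.
So the output falls by 5.03 %.

5.03 %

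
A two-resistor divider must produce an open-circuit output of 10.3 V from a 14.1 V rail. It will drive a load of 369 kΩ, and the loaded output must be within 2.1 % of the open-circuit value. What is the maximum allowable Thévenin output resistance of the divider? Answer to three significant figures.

R_th ≤ 7.92 kΩ

Loading drop = R_th/(R_th + R_L) ≤ 0.0210, so R_th ≤ R_L · ε/(1−ε) = 369 kΩ × 0.0210/0.9790 = 7.92 kΩ.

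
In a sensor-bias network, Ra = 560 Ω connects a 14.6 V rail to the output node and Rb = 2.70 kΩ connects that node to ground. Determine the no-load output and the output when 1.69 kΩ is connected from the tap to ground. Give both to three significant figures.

Unloaded: 12.1 V; loaded: 9.49 V

Open-circuit: V = 14.6 × 2700/(560 + 2700) = 12.1 V.
With the load, Rb becomes Rb‖R_L = 1039 Ω, so V = 14.6 × 1039/1599 = 9.49 V.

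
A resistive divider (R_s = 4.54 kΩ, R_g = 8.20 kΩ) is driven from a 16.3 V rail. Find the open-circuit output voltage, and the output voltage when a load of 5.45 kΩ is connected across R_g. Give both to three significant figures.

Open-circuit: V = 16.3 × 8.20/(4.54 + 8.20) = 10.5 V.
With the load, R_g becomes R_g‖R_L = 3.274 kΩ, so V = 16.3 × 3.274/7.814 = 6.83 V.

Unloaded: 10.5 V; loaded: 6.83 V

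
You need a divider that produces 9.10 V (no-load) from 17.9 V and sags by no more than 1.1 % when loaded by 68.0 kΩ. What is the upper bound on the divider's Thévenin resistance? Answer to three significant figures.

Loading drop = R_th/(R_th + R_L) ≤ 0.0110, so R_th ≤ R_L · ε/(1−ε) = 68.0 kΩ × 0.0110/0.9890 = 756 Ω.
(Any R1, R2 with R2/(R1+R2) = 0.508 and R1‖R2 ≤ 756 Ω will meet the spec.)

R_th ≤ 756 Ω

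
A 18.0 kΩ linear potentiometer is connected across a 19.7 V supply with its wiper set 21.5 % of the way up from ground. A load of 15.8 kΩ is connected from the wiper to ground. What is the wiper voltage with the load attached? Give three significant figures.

V ≈ 3.55 V

The wiper splits the pot into (1−α)R = 14.13 kΩ above and αR = 3.870 kΩ below.
Lower section ‖ load = 3.109 kΩ.
V_wiper = 19.7 × 3.109/(14.13 + 3.109) = 3.55 V.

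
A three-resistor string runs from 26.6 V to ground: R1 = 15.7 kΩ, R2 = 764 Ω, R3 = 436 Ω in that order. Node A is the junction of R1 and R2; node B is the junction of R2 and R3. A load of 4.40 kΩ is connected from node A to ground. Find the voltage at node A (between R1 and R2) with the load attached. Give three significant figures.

V ≈ 1.51 V

Below node A the series string R2+R3 = 1200 Ω sits in parallel with the 4400 Ω load: 942.9 Ω.
V_A = 26.6 × 942.9/(15700 + 942.9) = 1.51 V.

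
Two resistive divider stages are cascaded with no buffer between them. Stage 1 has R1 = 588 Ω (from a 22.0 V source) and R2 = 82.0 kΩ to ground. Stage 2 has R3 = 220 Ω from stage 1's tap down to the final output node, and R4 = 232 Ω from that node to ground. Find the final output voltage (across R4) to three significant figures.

Stage 2 presents R3+R4 = 452.0 Ω as a load on stage 1's tap.
Stage 1's lower leg becomes R2‖(R3+R4) = 449.5 Ω, so V_mid = 22.0 × 449.5/1038 = 9.532 V.
Stage 2 is itself unloaded: V_out = V_mid × R4/(R3+R4) = 9.532 × 232/452.0 = 4.89 V.

V_out ≈ 4.89 V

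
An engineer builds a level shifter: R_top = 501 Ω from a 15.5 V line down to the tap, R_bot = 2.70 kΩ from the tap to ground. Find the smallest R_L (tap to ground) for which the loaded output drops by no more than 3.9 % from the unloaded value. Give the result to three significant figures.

Output resistance R_th = R_top‖R_bot = (501 × 2700)/3201 = 422.6 Ω.
The fractional drop is R_th/(R_th + R_L); requiring this ≤ 0.0390 gives R_L ≥ R_th(1/0.0390 − 1) = 422.6 × 24.64 = 10.4 kΩ.

R_L(min) ≈ 10.4 kΩ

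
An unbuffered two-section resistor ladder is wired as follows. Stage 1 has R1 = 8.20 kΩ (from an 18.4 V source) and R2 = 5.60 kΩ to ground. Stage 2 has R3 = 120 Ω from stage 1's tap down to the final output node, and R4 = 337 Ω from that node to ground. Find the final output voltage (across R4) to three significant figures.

Stage 2 presents R3+R4 = 457.0 Ω as a load on stage 1's tap.
Stage 1's lower leg becomes R2‖(R3+R4) = 422.5 Ω, so V_mid = 18.4 × 422.5/8623 = 0.9016 V.
Stage 2 is itself unloaded: V_out = V_mid × R4/(R3+R4) = 0.9016 × 337/457.0 = 0.665 V.

V_out ≈ 0.665 V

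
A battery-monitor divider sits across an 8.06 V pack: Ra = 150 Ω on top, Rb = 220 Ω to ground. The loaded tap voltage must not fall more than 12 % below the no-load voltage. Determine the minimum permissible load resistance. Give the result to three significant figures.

R_L(min) ≈ 654 Ω

Output resistance R_th = Ra‖Rb = (150 × 220)/370.0 = 89.19 Ω.
The fractional drop is R_th/(R_th + R_L); requiring this ≤ 0.120 gives R_L ≥ R_th(1/0.120 − 1) = 89.19 × 7.333 = 654 Ω.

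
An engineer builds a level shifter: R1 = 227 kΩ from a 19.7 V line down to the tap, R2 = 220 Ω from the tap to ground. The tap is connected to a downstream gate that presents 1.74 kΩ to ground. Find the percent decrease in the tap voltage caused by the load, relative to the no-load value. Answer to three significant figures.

11.2 %

The divider's output (Thévenin) resistance is R1‖R2 = 219.8 Ω.
Fractional drop under load = R_th/(R_th + R_L) = 219.8 / (219.8 + 1740) = 0.1121.
So the output falls by 11.2 %.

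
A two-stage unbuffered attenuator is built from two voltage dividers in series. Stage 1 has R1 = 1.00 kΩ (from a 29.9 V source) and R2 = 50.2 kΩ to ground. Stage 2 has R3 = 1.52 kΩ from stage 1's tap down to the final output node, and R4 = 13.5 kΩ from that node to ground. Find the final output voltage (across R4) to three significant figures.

Stage 2 presents R3+R4 = 15.02 kΩ as a load on stage 1's tap.
Stage 1's lower leg becomes R2‖(R3+R4) = 11.56 kΩ, so V_mid = 29.9 × 11.56/12.56 = 27.52 V.
Stage 2 is itself unloaded: V_out = V_mid × R4/(R3+R4) = 27.52 × 13.5/15.02 = 24.7 V.

V_out ≈ 24.7 V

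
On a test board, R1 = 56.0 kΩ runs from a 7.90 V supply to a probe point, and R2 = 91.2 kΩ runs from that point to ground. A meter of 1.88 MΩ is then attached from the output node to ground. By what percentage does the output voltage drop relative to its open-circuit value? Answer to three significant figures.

The divider's output (Thévenin) resistance is R1‖R2 = 34.70 kΩ.
Fractional drop under load = R_th/(R_th + R_L) = 34.70 / (34.70 + 1880) = 0.01812.
So the output falls by 1.81 %.

1.81 %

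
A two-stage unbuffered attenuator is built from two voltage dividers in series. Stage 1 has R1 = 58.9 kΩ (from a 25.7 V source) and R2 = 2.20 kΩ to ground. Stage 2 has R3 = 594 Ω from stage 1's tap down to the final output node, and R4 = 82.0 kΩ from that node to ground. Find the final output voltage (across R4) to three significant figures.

Stage 2 presents R3+R4 = 82590 Ω as a load on stage 1's tap.
Stage 1's lower leg becomes R2‖(R3+R4) = 2143 Ω, so V_mid = 25.7 × 2143/61040 = 0.9022 V.
Stage 2 is itself unloaded: V_out = V_mid × R4/(R3+R4) = 0.9022 × 82000/82590 = 0.896 V.

V_out ≈ 0.896 V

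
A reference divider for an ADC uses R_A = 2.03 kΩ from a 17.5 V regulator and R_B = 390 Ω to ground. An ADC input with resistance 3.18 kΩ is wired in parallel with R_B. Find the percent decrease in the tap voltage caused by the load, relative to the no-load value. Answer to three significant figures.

9.33 %

The divider's output (Thévenin) resistance is R_A‖R_B = 327.1 Ω.
Fractional drop under load = R_th/(R_th + R_L) = 327.1 / (327.1 + 3180) = 0.09328.
So the output falls by 9.33 %.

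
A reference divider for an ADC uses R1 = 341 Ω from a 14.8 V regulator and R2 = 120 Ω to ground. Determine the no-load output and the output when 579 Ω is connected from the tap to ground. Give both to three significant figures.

Open-circuit: V = 14.8 × 120/(341 + 120) = 3.85 V.
With the load, R2 becomes R2‖R_L = 99.40 Ω, so V = 14.8 × 99.40/440.4 = 3.34 V.

Unloaded: 3.85 V; loaded: 3.34 V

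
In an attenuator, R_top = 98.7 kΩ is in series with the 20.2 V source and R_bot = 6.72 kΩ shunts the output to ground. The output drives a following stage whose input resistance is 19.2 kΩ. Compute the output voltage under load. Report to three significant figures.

V_out ≈ 0.970 V

The load sits in parallel with R_bot: R_bot‖R_L = (6.72 × 19.2) / (6.72 + 19.2) = 4.978 kΩ.
V_out = 20.2 × 4.978 / (98.7 + 4.978) = 20.2 × 4.978/103.7 = 0.970 V.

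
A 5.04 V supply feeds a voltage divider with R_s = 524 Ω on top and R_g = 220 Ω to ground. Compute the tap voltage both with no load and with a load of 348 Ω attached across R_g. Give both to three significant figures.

Unloaded: 1.49 V; loaded: 1.03 V

Open-circuit: V = 5.04 × 220/(524 + 220) = 1.49 V.
With the load, R_g becomes R_g‖R_L = 134.8 Ω, so V = 5.04 × 134.8/658.8 = 1.03 V.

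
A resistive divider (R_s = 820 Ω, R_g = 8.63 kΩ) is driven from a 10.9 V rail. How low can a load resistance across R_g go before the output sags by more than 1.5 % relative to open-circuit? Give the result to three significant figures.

Output resistance R_th = R_s‖R_g = (820 × 8630)/9450 = 748.8 Ω.
The fractional drop is R_th/(R_th + R_L); requiring this ≤ 0.0150 gives R_L ≥ R_th(1/0.0150 − 1) = 748.8 × 65.67 = 49.2 kΩ.

R_L(min) ≈ 49.2 kΩ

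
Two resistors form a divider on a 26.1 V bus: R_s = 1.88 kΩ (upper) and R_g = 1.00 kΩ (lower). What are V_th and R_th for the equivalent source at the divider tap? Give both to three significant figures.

V_th = 9.06 V, R_th = 653 Ω

V_th is the open-circuit tap voltage: 26.1 × 1.00/(1.88 + 1.00) = 9.06 V.
With the supply zeroed, R_s and R_g appear in parallel from the tap: R_th = R_s‖R_g = (1.88 × 1.00)/2.880 = 653 Ω.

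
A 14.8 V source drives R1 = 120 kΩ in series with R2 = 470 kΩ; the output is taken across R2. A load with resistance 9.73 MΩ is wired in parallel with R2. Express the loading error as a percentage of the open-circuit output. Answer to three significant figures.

The divider's output (Thévenin) resistance is R1‖R2 = 95.59 kΩ.
Fractional drop under load = R_th/(R_th + R_L) = 95.59 / (95.59 + 9730) = 0.009729.
So the output falls by 0.973 %.

0.973 %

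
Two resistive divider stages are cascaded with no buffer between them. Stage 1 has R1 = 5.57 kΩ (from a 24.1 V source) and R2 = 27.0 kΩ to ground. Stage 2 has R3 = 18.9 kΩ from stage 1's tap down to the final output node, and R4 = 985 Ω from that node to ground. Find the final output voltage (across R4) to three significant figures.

Stage 2 presents R3+R4 = 19880 Ω as a load on stage 1's tap.
Stage 1's lower leg becomes R2‖(R3+R4) = 11450 Ω, so V_mid = 24.1 × 11450/17020 = 16.21 V.
Stage 2 is itself unloaded: V_out = V_mid × R4/(R3+R4) = 16.21 × 985/19880 = 0.803 V.

V_out ≈ 0.803 V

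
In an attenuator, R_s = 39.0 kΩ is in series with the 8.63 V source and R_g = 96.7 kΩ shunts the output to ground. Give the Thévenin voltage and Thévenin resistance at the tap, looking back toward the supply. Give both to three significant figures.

V_th = 6.15 V, R_th = 27.8 kΩ

V_th is the open-circuit tap voltage: 8.63 × 96.7/(39.0 + 96.7) = 6.15 V.
With the supply zeroed, R_s and R_g appear in parallel from the tap: R_th = R_s‖R_g = (39.0 × 96.7)/135.7 = 27.8 kΩ.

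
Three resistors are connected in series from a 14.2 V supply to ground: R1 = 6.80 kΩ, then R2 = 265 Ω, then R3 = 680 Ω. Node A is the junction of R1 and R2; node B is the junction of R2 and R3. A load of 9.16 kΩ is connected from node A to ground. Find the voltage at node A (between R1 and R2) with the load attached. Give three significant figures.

V ≈ 1.59 V

Below node A the series string R2+R3 = 945.0 Ω sits in parallel with the 9160 Ω load: 856.6 Ω.
V_A = 14.2 × 856.6/(6800 + 856.6) = 1.59 V.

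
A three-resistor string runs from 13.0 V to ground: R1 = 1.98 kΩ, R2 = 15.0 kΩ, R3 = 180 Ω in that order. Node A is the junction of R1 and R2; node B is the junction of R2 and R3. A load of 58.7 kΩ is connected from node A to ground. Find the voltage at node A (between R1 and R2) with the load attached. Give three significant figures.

V ≈ 11.2 V

Below node A the series string R2+R3 = 15180 Ω sits in parallel with the 58700 Ω load: 12060 Ω.
V_A = 13.0 × 12060/(1980 + 12060) = 11.2 V.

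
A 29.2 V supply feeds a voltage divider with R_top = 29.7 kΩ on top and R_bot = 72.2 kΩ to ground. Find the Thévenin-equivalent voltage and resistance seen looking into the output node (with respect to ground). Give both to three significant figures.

V_th is the open-circuit tap voltage: 29.2 × 72.2/(29.7 + 72.2) = 20.7 V.
With the supply zeroed, R_top and R_bot appear in parallel from the tap: R_th = R_top‖R_bot = (29.7 × 72.2)/101.9 = 21.0 kΩ.

V_th = 20.7 V, R_th = 21.0 kΩ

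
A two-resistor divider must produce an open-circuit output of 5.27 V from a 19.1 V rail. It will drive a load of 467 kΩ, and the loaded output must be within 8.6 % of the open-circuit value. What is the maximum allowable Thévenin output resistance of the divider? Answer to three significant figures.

R_th ≤ 43.9 kΩ

Loading drop = R_th/(R_th + R_L) ≤ 0.0860, so R_th ≤ R_L · ε/(1−ε) = 467 kΩ × 0.0860/0.9140 = 43.9 kΩ.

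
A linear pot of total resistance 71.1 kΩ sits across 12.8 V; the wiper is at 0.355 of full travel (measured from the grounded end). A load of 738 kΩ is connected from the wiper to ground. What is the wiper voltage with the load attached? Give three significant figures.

V ≈ 4.45 V

The wiper splits the pot into (1−α)R = 45.86 kΩ above and αR = 25.24 kΩ below.
Lower section ‖ load = 24.41 kΩ.
V_wiper = 12.8 × 24.41/(45.86 + 24.41) = 4.45 V.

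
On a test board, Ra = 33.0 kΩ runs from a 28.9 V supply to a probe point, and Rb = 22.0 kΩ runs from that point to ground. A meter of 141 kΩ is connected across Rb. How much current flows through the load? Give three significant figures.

Rb‖R_L = 19.03 kΩ; V_out = 28.9 × 19.03/52.03 = 10.57 V.
I_L = V_out / R_L = 10.57 / 141 kΩ = 0.0750 mA.

I_L ≈ 0.0750 mA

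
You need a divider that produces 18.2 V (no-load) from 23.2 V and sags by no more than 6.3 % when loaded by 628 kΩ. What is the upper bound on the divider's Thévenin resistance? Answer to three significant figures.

Loading drop = R_th/(R_th + R_L) ≤ 0.0630, so R_th ≤ R_L · ε/(1−ε) = 628 kΩ × 0.0630/0.9370 = 42.2 kΩ.

R_th ≤ 42.2 kΩ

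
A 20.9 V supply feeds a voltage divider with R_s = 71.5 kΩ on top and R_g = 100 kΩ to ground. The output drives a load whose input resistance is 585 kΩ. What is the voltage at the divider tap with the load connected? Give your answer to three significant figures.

The load sits in parallel with R_g: R_g‖R_L = (100 × 585) / (100 + 585) = 85.40 kΩ.
V_out = 20.9 × 85.40 / (71.5 + 85.40) = 20.9 × 85.40/156.9 = 11.4 V.
(Unloaded it would have been 12.2 V.)

V_out ≈ 11.4 V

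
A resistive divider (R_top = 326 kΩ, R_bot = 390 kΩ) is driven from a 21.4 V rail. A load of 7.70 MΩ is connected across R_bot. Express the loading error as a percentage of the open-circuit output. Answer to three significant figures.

The divider's output (Thévenin) resistance is R_top‖R_bot = 177.6 kΩ.
Fractional drop under load = R_th/(R_th + R_L) = 177.6 / (177.6 + 7700) = 0.02254.
So the output falls by 2.25 %.

2.25 %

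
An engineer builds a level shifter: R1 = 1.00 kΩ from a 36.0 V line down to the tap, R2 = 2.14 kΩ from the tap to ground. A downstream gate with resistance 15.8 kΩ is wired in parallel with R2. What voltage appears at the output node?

The load sits in parallel with R2: R2‖R_L = (2.14 × 15.8) / (2.14 + 15.8) = 1.885 kΩ.
V_out = 36.0 × 1.885 / (1.00 + 1.885) = 36.0 × 1.885/2.885 = 23.5 V.

V_out ≈ 23.5 V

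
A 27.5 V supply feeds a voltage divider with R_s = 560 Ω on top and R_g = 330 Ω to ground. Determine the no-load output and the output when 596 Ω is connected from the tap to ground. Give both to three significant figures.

Unloaded: 10.2 V; loaded: 7.56 V

Open-circuit: V = 27.5 × 330/(560 + 330) = 10.2 V.
With the load, R_g becomes R_g‖R_L = 212.4 Ω, so V = 27.5 × 212.4/772.4 = 7.56 V.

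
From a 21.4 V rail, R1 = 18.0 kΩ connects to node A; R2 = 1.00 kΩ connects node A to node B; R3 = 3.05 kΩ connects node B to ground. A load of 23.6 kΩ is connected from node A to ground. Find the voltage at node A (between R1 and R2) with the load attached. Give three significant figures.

V ≈ 3.45 V

Below node A the series string R2+R3 = 4.050 kΩ sits in parallel with the 23.6 kΩ load: 3.457 kΩ.
V_A = 21.4 × 3.457/(18.0 + 3.457) = 3.45 V.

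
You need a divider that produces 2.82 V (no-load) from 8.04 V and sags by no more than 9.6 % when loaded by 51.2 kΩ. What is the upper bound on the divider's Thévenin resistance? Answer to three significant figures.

Loading drop = R_th/(R_th + R_L) ≤ 0.0960, so R_th ≤ R_L · ε/(1−ε) = 51.2 kΩ × 0.0960/0.9040 = 5.44 kΩ.
(Any R1, R2 with R2/(R1+R2) = 0.351 and R1‖R2 ≤ 5.44 kΩ will meet the spec.)

R_th ≤ 5.44 kΩ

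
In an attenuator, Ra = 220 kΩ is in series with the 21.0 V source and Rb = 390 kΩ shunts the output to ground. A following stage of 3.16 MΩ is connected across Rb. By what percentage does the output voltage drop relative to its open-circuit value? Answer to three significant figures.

4.26 %

The divider's output (Thévenin) resistance is Ra‖Rb = 140.7 kΩ.
Fractional drop under load = R_th/(R_th + R_L) = 140.7 / (140.7 + 3160) = 0.04261.
So the output falls by 4.26 %.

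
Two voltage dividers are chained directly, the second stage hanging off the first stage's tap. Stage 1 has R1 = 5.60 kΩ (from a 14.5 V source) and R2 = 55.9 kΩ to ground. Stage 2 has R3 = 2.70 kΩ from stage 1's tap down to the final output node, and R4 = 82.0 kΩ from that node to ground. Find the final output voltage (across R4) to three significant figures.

Stage 2 presents R3+R4 = 84.70 kΩ as a load on stage 1's tap.
Stage 1's lower leg becomes R2‖(R3+R4) = 33.68 kΩ, so V_mid = 14.5 × 33.68/39.28 = 12.43 V.
Stage 2 is itself unloaded: V_out = V_mid × R4/(R3+R4) = 12.43 × 82.0/84.70 = 12.0 V.

V_out ≈ 12.0 V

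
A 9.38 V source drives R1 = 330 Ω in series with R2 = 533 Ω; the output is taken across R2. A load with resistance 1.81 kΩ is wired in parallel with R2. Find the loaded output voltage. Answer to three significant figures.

V_out ≈ 5.21 V

The load sits in parallel with R2: R2‖R_L = (533 × 1810) / (533 + 1810) = 411.7 Ω.
V_out = 9.38 × 411.7 / (330 + 411.7) = 9.38 × 411.7/741.7 = 5.21 V.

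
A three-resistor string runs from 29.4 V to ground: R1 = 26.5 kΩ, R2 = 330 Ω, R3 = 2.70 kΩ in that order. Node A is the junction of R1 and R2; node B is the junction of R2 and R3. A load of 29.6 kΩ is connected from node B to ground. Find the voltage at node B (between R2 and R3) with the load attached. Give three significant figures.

At node B, R3 is in parallel with the load: R3‖R_L = 2474 Ω.
Below node A the resistance is R2 + (R3‖R_L) = 2804 Ω, so V_A = 29.4 × 2804/29300 = 2.813 V.
Then V_B = V_A × (R3‖R_L)/(R2 + R3‖R_L) = 2.813 × 2474/2804 = 2.48 V.

V ≈ 2.48 V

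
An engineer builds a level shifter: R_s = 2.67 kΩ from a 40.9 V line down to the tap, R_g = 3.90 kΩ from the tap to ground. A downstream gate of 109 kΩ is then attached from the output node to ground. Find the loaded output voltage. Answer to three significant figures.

The load sits in parallel with R_g: R_g‖R_L = (3.90 × 109) / (3.90 + 109) = 3.765 kΩ.
V_out = 40.9 × 3.765 / (2.67 + 3.765) = 40.9 × 3.765/6.435 = 23.9 V.
(Unloaded it would have been 24.3 V.)

V_out ≈ 23.9 V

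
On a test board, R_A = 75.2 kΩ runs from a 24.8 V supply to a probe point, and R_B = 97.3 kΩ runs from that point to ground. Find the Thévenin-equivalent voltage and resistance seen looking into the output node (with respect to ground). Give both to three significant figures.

V_th is the open-circuit tap voltage: 24.8 × 97.3/(75.2 + 97.3) = 14.0 V.
With the supply zeroed, R_A and R_B appear in parallel from the tap: R_th = R_A‖R_B = (75.2 × 97.3)/172.5 = 42.4 kΩ.

V_th = 14.0 V, R_th = 42.4 kΩ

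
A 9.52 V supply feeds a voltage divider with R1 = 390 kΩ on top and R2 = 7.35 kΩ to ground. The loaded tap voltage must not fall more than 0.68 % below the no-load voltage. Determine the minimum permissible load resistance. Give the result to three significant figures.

Output resistance R_th = R1‖R2 = (390 × 7.35)/397.4 = 7.214 kΩ.
The fractional drop is R_th/(R_th + R_L); requiring this ≤ 0.00680 gives R_L ≥ R_th(1/0.00680 − 1) = 7.214 × 146.1 = 1.05 MΩ.

R_L(min) ≈ 1.05 MΩ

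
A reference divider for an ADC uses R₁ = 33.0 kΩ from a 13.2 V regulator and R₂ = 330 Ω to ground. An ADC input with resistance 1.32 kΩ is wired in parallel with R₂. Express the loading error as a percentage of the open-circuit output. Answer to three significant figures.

Unloaded V = 13.2 × 330/33330 = 0.1307 V.
Loaded: R₂‖R_L = 264.0 Ω, giving V = 13.2 × 264.0/33260 = 0.1048 V.
Drop = (0.1307 − 0.1048) / 0.1307 = 19.8 %.

19.8 %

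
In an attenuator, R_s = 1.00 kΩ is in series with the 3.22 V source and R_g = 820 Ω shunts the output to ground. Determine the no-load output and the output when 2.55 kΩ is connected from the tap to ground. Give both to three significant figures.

Unloaded: 1.45 V; loaded: 1.23 V

Open-circuit: V = 3.22 × 820/(1000 + 820) = 1.45 V.
With the load, R_g becomes R_g‖R_L = 620.5 Ω, so V = 3.22 × 620.5/1620 = 1.23 V.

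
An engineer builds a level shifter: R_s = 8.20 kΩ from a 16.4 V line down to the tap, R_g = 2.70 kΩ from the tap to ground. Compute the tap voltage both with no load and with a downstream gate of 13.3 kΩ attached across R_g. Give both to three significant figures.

Open-circuit: V = 16.4 × 2.70/(8.20 + 2.70) = 4.06 V.
With the load, R_g becomes R_g‖R_L = 2.244 kΩ, so V = 16.4 × 2.244/10.44 = 3.52 V.

Unloaded: 4.06 V; loaded: 3.52 V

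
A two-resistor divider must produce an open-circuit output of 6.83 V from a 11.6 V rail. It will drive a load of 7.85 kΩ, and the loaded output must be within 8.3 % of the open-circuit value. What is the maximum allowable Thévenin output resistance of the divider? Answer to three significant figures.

Loading drop = R_th/(R_th + R_L) ≤ 0.0830, so R_th ≤ R_L · ε/(1−ε) = 7.85 kΩ × 0.0830/0.9170 = 711 Ω.
(Any R1, R2 with R2/(R1+R2) = 0.589 and R1‖R2 ≤ 711 Ω will meet the spec.)

R_th ≤ 711 Ω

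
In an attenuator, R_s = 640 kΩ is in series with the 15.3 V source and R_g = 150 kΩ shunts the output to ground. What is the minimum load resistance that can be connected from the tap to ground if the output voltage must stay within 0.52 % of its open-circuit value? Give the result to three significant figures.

Output resistance R_th = R_s‖R_g = (640 × 150)/790.0 = 121.5 kΩ.
The fractional drop is R_th/(R_th + R_L); requiring this ≤ 0.00520 gives R_L ≥ R_th(1/0.00520 − 1) = 121.5 × 191.3 = 23.2 MΩ.

R_L(min) ≈ 23.2 MΩ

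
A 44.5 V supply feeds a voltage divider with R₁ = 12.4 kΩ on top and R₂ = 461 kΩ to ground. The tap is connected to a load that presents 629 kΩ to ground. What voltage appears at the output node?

The load sits in parallel with R₂: R₂‖R_L = (461 × 629) / (461 + 629) = 266.0 kΩ.
V_out = 44.5 × 266.0 / (12.4 + 266.0) = 44.5 × 266.0/278.4 = 42.5 V.

V_out ≈ 42.5 V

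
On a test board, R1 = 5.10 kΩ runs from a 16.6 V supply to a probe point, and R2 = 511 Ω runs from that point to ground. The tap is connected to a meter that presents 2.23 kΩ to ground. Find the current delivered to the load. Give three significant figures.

R2‖R_L = 415.7 Ω; V_out = 16.6 × 415.7/5516 = 1.251 V.
I_L = V_out / R_L = 1.251 / 2.23 kΩ = 0.561 mA.

I_L ≈ 0.561 mA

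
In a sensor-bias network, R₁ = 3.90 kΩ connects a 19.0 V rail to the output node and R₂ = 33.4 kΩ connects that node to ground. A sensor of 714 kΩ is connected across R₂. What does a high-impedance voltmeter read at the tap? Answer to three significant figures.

V_out ≈ 16.9 V

The load sits in parallel with R₂: R₂‖R_L = (33.4 × 714) / (33.4 + 714) = 31.91 kΩ.
V_out = 19.0 × 31.91 / (3.90 + 31.91) = 19.0 × 31.91/35.81 = 16.9 V.
(Unloaded it would have been 17.0 V.)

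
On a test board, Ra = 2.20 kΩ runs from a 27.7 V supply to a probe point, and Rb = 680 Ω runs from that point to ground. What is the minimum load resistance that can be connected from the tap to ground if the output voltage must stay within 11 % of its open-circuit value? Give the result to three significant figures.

R_L(min) ≈ 4.20 kΩ

Output resistance R_th = Ra‖Rb = (2200 × 680)/2880 = 519.4 Ω.
The fractional drop is R_th/(R_th + R_L); requiring this ≤ 0.110 gives R_L ≥ R_th(1/0.110 − 1) = 519.4 × 8.091 = 4.20 kΩ.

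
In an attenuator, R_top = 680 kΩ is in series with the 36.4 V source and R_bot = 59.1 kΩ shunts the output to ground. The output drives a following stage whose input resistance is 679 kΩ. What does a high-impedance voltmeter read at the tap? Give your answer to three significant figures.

V_out ≈ 2.69 V

The load sits in parallel with R_bot: R_bot‖R_L = (59.1 × 679) / (59.1 + 679) = 54.37 kΩ.
V_out = 36.4 × 54.37 / (680 + 54.37) = 36.4 × 54.37/734.4 = 2.69 V.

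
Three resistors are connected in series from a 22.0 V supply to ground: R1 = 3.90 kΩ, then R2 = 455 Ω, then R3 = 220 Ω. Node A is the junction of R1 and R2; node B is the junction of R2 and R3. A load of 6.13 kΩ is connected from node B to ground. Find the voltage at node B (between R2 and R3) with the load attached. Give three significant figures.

At node B, R3 is in parallel with the load: R3‖R_L = 212.4 Ω.
Below node A the resistance is R2 + (R3‖R_L) = 667.4 Ω, so V_A = 22.0 × 667.4/4567 = 3.215 V.
Then V_B = V_A × (R3‖R_L)/(R2 + R3‖R_L) = 3.215 × 212.4/667.4 = 1.02 V.

V ≈ 1.02 V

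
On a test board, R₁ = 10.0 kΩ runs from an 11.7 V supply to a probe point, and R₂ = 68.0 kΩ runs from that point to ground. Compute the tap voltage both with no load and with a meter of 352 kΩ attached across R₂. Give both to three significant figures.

Open-circuit: V = 11.7 × 68.0/(10.0 + 68.0) = 10.2 V.
With the load, R₂ becomes R₂‖R_L = 56.99 kΩ, so V = 11.7 × 56.99/66.99 = 9.95 V.

Unloaded: 10.2 V; loaded: 9.95 V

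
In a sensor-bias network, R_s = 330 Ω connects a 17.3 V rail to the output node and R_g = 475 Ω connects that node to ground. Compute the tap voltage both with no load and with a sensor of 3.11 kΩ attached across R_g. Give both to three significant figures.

Unloaded: 10.2 V; loaded: 9.61 V

Open-circuit: V = 17.3 × 475/(330 + 475) = 10.2 V.
With the load, R_g becomes R_g‖R_L = 412.1 Ω, so V = 17.3 × 412.1/742.1 = 9.61 V.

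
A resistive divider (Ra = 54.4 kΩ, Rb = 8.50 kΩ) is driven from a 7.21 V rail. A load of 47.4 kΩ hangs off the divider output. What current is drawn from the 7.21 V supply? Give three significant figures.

Rb‖R_L = 7.208 kΩ, so the source sees Ra + Rb‖R_L = 61.61 kΩ.
I = 7.21 V / 61.61 kΩ = 0.117 mA.

I ≈ 0.117 mA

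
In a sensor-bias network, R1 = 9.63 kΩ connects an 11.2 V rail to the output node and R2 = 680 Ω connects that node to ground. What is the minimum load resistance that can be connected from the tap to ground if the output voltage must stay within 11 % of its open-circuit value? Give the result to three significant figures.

R_L(min) ≈ 5.14 kΩ

Output resistance R_th = R1‖R2 = (9630 × 680)/10310 = 635.2 Ω.
The fractional drop is R_th/(R_th + R_L); requiring this ≤ 0.110 gives R_L ≥ R_th(1/0.110 − 1) = 635.2 × 8.091 = 5.14 kΩ.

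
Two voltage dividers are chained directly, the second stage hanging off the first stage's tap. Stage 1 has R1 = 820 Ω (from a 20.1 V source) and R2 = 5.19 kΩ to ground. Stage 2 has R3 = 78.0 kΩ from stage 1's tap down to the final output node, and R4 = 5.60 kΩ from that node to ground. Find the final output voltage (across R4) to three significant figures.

V_out ≈ 1.15 V

Stage 2 presents R3+R4 = 83600 Ω as a load on stage 1's tap.
Stage 1's lower leg becomes R2‖(R3+R4) = 4887 Ω, so V_mid = 20.1 × 4887/5707 = 17.21 V.
Stage 2 is itself unloaded: V_out = V_mid × R4/(R3+R4) = 17.21 × 5600/83600 = 1.15 V.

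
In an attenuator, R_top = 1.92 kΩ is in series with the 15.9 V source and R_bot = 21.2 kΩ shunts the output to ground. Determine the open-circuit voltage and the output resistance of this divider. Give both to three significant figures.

V_th is the open-circuit tap voltage: 15.9 × 21.2/(1.92 + 21.2) = 14.6 V.
With the supply zeroed, R_top and R_bot appear in parallel from the tap: R_th = R_top‖R_bot = (1.92 × 21.2)/23.12 = 1.76 kΩ.

V_th = 14.6 V, R_th = 1.76 kΩ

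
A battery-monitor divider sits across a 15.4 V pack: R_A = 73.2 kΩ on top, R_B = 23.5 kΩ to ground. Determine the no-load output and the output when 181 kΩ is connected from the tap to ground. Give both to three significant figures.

Open-circuit: V = 15.4 × 23.5/(73.2 + 23.5) = 3.74 V.
With the load, R_B becomes R_B‖R_L = 20.80 kΩ, so V = 15.4 × 20.80/94.00 = 3.41 V.

Unloaded: 3.74 V; loaded: 3.41 V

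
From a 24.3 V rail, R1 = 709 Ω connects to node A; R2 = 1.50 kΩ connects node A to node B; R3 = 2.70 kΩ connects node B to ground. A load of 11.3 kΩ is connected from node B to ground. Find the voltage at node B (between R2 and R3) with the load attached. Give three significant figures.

At node B, R3 is in parallel with the load: R3‖R_L = 2179 Ω.
Below node A the resistance is R2 + (R3‖R_L) = 3679 Ω, so V_A = 24.3 × 3679/4388 = 20.37 V.
Then V_B = V_A × (R3‖R_L)/(R2 + R3‖R_L) = 20.37 × 2179/3679 = 12.1 V.

V ≈ 12.1 V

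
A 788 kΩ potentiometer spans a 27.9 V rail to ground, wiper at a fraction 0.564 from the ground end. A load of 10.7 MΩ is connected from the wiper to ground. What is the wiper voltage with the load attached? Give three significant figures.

V ≈ 15.5 V

The wiper splits the pot into (1−α)R = 343.6 kΩ above and αR = 444.4 kΩ below.
Lower section ‖ load = 426.7 kΩ.
V_wiper = 27.9 × 426.7/(343.6 + 426.7) = 15.5 V.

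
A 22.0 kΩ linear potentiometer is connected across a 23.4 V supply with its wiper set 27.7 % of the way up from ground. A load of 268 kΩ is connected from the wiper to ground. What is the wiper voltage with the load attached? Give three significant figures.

The wiper splits the pot into (1−α)R = 15.91 kΩ above and αR = 6.094 kΩ below.
Lower section ‖ load = 5.959 kΩ.
V_wiper = 23.4 × 5.959/(15.91 + 5.959) = 6.38 V.

V ≈ 6.38 V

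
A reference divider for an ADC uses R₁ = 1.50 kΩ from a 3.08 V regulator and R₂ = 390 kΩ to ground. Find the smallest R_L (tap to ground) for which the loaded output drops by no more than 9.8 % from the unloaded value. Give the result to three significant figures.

R_L(min) ≈ 13.8 kΩ

Output resistance R_th = R₁‖R₂ = (1.50 × 390)/391.5 = 1.494 kΩ.
The fractional drop is R_th/(R_th + R_L); requiring this ≤ 0.0980 gives R_L ≥ R_th(1/0.0980 − 1) = 1.494 × 9.204 = 13.8 kΩ.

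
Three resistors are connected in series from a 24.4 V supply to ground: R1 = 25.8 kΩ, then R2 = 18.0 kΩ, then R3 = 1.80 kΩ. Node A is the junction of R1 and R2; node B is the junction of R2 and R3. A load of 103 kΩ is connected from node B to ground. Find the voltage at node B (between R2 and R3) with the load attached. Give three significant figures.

V ≈ 0.947 V

At node B, R3 is in parallel with the load: R3‖R_L = 1.769 kΩ.
Below node A the resistance is R2 + (R3‖R_L) = 19.77 kΩ, so V_A = 24.4 × 19.77/45.57 = 10.59 V.
Then V_B = V_A × (R3‖R_L)/(R2 + R3‖R_L) = 10.59 × 1.769/19.77 = 0.947 V.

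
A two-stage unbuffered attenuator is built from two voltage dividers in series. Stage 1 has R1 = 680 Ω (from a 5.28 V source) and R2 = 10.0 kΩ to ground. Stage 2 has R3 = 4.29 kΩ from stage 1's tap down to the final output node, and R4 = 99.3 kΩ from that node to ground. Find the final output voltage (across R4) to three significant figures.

V_out ≈ 4.71 V

Stage 2 presents R3+R4 = 103600 Ω as a load on stage 1's tap.
Stage 1's lower leg becomes R2‖(R3+R4) = 9120 Ω, so V_mid = 5.28 × 9120/9800 = 4.914 V.
Stage 2 is itself unloaded: V_out = V_mid × R4/(R3+R4) = 4.914 × 99300/103600 = 4.71 V.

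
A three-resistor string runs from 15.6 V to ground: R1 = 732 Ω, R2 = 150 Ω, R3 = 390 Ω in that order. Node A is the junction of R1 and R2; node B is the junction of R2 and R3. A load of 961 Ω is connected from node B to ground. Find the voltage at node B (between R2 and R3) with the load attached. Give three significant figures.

V ≈ 3.73 V

At node B, R3 is in parallel with the load: R3‖R_L = 277.4 Ω.
Below node A the resistance is R2 + (R3‖R_L) = 427.4 Ω, so V_A = 15.6 × 427.4/1159 = 5.751 V.
Then V_B = V_A × (R3‖R_L)/(R2 + R3‖R_L) = 5.751 × 277.4/427.4 = 3.73 V.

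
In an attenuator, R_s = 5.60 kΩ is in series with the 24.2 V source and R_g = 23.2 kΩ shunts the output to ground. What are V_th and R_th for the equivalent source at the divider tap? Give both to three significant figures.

V_th = 19.5 V, R_th = 4.51 kΩ

V_th is the open-circuit tap voltage: 24.2 × 23.2/(5.60 + 23.2) = 19.5 V.
With the supply zeroed, R_s and R_g appear in parallel from the tap: R_th = R_s‖R_g = (5.60 × 23.2)/28.80 = 4.51 kΩ.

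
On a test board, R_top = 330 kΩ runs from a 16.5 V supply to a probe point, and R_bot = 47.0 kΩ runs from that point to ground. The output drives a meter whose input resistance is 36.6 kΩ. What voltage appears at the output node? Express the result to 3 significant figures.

The load sits in parallel with R_bot: R_bot‖R_L = (47.0 × 36.6) / (47.0 + 36.6) = 20.58 kΩ.
V_out = 16.5 × 20.58 / (330 + 20.58) = 16.5 × 20.58/350.6 = 0.968 V.

V_out ≈ 0.968 V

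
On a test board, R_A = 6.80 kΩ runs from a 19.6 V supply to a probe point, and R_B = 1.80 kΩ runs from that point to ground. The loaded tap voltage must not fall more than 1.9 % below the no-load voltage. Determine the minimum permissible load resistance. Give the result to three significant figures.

Output resistance R_th = R_A‖R_B = (6.80 × 1.80)/8.600 = 1.423 kΩ.
The fractional drop is R_th/(R_th + R_L); requiring this ≤ 0.0190 gives R_L ≥ R_th(1/0.0190 − 1) = 1.423 × 51.63 = 73.5 kΩ.

R_L(min) ≈ 73.5 kΩ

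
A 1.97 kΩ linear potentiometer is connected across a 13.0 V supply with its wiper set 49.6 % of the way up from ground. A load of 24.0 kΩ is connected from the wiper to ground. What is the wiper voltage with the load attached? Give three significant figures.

V ≈ 6.32 V

The wiper splits the pot into (1−α)R = 992.9 Ω above and αR = 977.1 Ω below.
Lower section ‖ load = 938.9 Ω.
V_wiper = 13.0 × 938.9/(992.9 + 938.9) = 6.32 V.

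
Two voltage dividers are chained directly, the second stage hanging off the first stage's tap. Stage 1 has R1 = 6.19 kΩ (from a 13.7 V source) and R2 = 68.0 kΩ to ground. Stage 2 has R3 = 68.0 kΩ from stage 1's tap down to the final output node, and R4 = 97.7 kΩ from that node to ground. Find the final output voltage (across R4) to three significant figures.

Stage 2 presents R3+R4 = 165.7 kΩ as a load on stage 1's tap.
Stage 1's lower leg becomes R2‖(R3+R4) = 48.21 kΩ, so V_mid = 13.7 × 48.21/54.40 = 12.14 V.
Stage 2 is itself unloaded: V_out = V_mid × R4/(R3+R4) = 12.14 × 97.7/165.7 = 7.16 V.

V_out ≈ 7.16 V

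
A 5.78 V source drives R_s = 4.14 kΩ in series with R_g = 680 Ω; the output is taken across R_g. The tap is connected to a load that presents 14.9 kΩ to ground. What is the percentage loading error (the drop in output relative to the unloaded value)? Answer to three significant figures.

The divider's output (Thévenin) resistance is R_s‖R_g = 584.1 Ω.
Fractional drop under load = R_th/(R_th + R_L) = 584.1 / (584.1 + 14900) = 0.03772.
So the output falls by 3.77 %.

3.77 %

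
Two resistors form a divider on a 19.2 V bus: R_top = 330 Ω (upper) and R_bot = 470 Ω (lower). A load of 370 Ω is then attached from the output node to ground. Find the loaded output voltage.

The load sits in parallel with R_bot: R_bot‖R_L = (470 × 370) / (470 + 370) = 207.0 Ω.
V_out = 19.2 × 207.0 / (330 + 207.0) = 19.2 × 207.0/537.0 = 7.40 V.

V_out ≈ 7.40 V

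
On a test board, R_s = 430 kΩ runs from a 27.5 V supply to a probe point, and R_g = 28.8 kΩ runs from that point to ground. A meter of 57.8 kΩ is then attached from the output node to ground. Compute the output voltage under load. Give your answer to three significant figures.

The load sits in parallel with R_g: R_g‖R_L = (28.8 × 57.8) / (28.8 + 57.8) = 19.22 kΩ.
V_out = 27.5 × 19.22 / (430 + 19.22) = 27.5 × 19.22/449.2 = 1.18 V.

V_out ≈ 1.18 V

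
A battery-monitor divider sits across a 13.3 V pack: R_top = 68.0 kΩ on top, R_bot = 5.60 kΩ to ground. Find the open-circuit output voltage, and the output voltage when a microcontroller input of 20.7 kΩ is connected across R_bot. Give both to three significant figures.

Open-circuit: V = 13.3 × 5.60/(68.0 + 5.60) = 1.01 V.
With the load, R_bot becomes R_bot‖R_L = 4.408 kΩ, so V = 13.3 × 4.408/72.41 = 0.810 V.

Unloaded: 1.01 V; loaded: 0.810 V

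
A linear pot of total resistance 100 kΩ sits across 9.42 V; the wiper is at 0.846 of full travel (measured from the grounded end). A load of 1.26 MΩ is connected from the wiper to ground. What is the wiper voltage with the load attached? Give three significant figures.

The wiper splits the pot into (1−α)R = 15.40 kΩ above and αR = 84.60 kΩ below.
Lower section ‖ load = 79.28 kΩ.
V_wiper = 9.42 × 79.28/(15.40 + 79.28) = 7.89 V.

V ≈ 7.89 V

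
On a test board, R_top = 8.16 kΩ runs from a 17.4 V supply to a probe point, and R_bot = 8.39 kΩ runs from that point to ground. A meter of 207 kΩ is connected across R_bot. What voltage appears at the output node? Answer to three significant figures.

The load sits in parallel with R_bot: R_bot‖R_L = (8.39 × 207) / (8.39 + 207) = 8.063 kΩ.
V_out = 17.4 × 8.063 / (8.16 + 8.063) = 17.4 × 8.063/16.22 = 8.65 V.

V_out ≈ 8.65 V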